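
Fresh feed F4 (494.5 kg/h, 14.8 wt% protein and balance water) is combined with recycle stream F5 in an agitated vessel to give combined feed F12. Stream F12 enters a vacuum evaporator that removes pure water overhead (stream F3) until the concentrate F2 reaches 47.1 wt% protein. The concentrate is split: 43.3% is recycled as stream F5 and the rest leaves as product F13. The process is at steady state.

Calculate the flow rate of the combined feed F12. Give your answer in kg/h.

613.2 kg/h

Overall protein balance (none leaves overhead): protein in fresh feed = protein in product, i.e. 494.5×0.148 = (1−0.433)·F2·0.471.
F2 = 73.186/(0.471×0.567) = 274.05 kg/h.
Recycle F5 = 0.433×274.05 = 118.66 kg/h.
Combined feed F12 = 494.5 + 118.66 = 613.16 kg/h.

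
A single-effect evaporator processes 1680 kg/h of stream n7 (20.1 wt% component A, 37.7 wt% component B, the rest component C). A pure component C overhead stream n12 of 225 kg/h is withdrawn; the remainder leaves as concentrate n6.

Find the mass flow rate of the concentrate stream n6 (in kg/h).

Concentrate = 1680 − 225 = 1455 kg/h.

1455 kg/h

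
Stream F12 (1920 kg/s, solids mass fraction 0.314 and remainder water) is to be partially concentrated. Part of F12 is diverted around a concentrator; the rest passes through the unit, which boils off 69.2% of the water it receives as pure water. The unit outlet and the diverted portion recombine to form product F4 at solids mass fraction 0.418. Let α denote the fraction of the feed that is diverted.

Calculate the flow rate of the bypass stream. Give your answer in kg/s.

913.7 kg/s

All 1920×0.314 = 602.88 kg/s of solids reaches F4, so F4 = 602.88/0.418 = 1442.3 kg/s and vapour = 477.7 kg/s.
The evaporator receives (1−α)·1920 of feed at 0.686 water and removes 0.692 of that water:
0.692×0.686×(1−α)×1920 = 477.7
(1−α) = 477.7/911.45 = 0.5241;  α = 0.4759.
Bypass flow = 0.4759×1920 = 913.7 kg/s.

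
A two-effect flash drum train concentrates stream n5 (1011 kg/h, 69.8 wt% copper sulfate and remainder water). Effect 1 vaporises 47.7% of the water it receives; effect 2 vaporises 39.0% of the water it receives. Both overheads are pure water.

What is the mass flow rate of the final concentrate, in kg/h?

water in feed = 1011×0.302 = 305.32 kg/h.
After stage 1: water left = (1−0.477)×305.32 = 159.68; stream total = 865.36 kg/h.
After stage 2: water left = (1−0.390)×159.68 = 97.407; final concentrate = 803.08 kg/h.

803.1 kg/h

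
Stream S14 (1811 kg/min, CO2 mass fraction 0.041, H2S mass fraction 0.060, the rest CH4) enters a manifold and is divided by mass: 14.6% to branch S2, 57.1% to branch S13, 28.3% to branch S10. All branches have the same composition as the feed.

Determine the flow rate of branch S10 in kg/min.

Branch S10 flow = 0.283×1811 = 512.51 kg/min.

512.5 kg/min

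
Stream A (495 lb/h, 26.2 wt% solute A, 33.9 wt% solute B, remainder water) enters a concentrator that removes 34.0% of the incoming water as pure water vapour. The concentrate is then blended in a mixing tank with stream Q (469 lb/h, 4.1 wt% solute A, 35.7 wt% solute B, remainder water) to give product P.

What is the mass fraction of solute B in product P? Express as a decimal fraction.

Vapour removed = 0.340×0.399×495 = 67.152 lb/h; concentrate = 427.85 lb/h.
solute B reaching the mixer = 167.81 (from concentrate) + 469×0.357 = 335.24 lb/h.
Product flow = 427.85 + 469 = 896.85 lb/h; solute B fraction = 0.374.

0.374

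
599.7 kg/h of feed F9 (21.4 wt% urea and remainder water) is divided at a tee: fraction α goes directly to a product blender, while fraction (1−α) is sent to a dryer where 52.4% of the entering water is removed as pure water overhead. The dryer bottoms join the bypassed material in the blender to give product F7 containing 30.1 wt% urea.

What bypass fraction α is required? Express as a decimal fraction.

All 599.7×0.214 = 128.34 kg/h of urea reaches F7, so F7 = 128.34/0.301 = 426.36 kg/h and vapour = 173.34 kg/h.
The evaporator receives (1−α)·599.7 of feed at 0.786 water and removes 0.524 of that water:
0.524×0.786×(1−α)×599.7 = 173.34
(1−α) = 173.34/246.99 = 0.7018;  α = 0.2982.

0.298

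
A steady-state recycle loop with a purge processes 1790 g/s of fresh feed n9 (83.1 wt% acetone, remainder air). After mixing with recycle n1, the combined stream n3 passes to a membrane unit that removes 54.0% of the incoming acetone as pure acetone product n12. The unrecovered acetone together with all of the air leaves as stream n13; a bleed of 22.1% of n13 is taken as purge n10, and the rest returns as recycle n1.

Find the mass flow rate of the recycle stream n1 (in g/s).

air enters only via n9 and leaves only via the purge: 1790×0.169 = 0.221×(air in n13), and the membrane unit passes all air, so air in n3 = air in n13 = 1368.8 g/s.
acetone in n3: m_A = 1790×0.831 + (1−0.221)·(1−0.540)·m_A, so m_A = 1487.5/0.6417 = 2318.2 g/s.
n13 = (1−0.540)×2318.2 + 1368.8 = 2435.2 g/s.
Recycle n1 = (1−0.221)×2435.2 = 1897 g/s.

1897 g/s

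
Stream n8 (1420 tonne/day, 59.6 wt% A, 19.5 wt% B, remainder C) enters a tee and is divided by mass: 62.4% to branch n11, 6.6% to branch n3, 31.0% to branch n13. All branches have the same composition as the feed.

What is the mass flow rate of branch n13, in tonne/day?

Branch n13 flow = 0.310×1420 = 440.2 tonne/day.

440.2 tonne/day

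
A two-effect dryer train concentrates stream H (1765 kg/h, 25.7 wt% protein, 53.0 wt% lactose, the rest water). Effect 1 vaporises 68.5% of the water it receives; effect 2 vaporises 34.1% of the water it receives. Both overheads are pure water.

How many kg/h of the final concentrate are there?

water in feed = 1765×0.213 = 375.94 kg/h.
After stage 1: water left = (1−0.685)×375.94 = 118.42; stream total = 1507.5 kg/h.
After stage 2: water left = (1−0.341)×118.42 = 78.041; final concentrate = 1467.1 kg/h.

1467 kg/h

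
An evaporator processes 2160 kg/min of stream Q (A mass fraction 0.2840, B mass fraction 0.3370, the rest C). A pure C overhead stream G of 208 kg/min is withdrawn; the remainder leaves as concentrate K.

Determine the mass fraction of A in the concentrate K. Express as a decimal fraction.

A is not removed: 2160×0.284 = 613.44 kg/min of A enters K.
Concentrate = 2160 − 208 = 1952 kg/min.
Mass fraction = 613.44/1952 = 0.3143.

0.3143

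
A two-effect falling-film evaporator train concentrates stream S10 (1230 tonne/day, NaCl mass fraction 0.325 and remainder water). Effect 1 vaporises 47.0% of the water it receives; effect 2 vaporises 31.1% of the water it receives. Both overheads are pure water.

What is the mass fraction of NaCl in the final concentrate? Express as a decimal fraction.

0.569

water in feed = 1230×0.675 = 830.25 tonne/day.
After stage 1: water left = (1−0.470)×830.25 = 440.03; stream total = 839.78 tonne/day.
After stage 2: water left = (1−0.311)×440.03 = 303.18; final concentrate = 702.93 tonne/day.
NaCl fraction = 399.75/702.93 = 0.569.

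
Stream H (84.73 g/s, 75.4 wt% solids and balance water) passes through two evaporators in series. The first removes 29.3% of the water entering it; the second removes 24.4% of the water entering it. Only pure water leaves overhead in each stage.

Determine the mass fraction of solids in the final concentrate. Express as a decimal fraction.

water in feed = 84.73×0.246 = 20.844 g/s.
After stage 1: water left = (1−0.293)×20.844 = 14.736; stream total = 78.623 g/s.
After stage 2: water left = (1−0.244)×14.736 = 11.141; final concentrate = 75.027 g/s.
solids fraction = 63.886/75.027 = 0.8515.

0.8515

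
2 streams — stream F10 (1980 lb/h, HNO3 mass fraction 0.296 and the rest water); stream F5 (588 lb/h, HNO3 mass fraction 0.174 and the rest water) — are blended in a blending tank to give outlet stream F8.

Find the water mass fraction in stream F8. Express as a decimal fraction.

0.732

Total flow out = 1980 + 588 = 2568 lb/h.
water in = 1980×0.704 + 588×0.826 = 1879.6 lb/h.
water mass fraction in F8 = 1879.6/2568 = 0.732.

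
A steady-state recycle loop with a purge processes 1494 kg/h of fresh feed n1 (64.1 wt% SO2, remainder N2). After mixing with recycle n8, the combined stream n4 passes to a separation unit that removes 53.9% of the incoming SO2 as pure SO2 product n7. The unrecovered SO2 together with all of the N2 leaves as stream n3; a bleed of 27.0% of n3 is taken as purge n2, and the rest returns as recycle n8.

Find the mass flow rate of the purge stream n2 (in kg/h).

716 kg/h

N2 enters only via n1 and leaves only via the purge: 1494×0.359 = 0.270×(N2 in n3), and the separation unit passes all N2, so N2 in n4 = N2 in n3 = 1986.5 kg/h.
SO2 in n4: m_A = 1494×0.641 + (1−0.270)·(1−0.539)·m_A, so m_A = 957.65/0.6635 = 1443.4 kg/h.
n3 = (1−0.539)×1443.4 + 1986.5 = 2651.9 kg/h.
Purge n2 = 0.270×2651.9 = 716.01 kg/h.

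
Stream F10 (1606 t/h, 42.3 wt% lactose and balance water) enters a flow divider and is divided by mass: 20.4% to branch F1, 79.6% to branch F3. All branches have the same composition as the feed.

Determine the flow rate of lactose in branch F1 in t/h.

138.6 t/h

Branch F1 total = 0.204×1606 = 327.62 t/h.
lactose in F1 = 0.423×327.62 = 138.58 t/h.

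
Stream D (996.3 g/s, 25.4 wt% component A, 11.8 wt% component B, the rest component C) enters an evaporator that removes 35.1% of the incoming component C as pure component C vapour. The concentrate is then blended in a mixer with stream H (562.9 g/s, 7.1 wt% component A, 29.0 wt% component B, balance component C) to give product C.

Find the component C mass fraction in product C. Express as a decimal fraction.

0.572

Vapour removed = 0.351×0.628×996.3 = 219.61 g/s; concentrate = 776.69 g/s.
component C reaching the mixer = 406.06 (from concentrate) + 562.9×0.639 = 765.76 g/s.
Product flow = 776.69 + 562.9 = 1339.6 g/s; component C fraction = 0.572.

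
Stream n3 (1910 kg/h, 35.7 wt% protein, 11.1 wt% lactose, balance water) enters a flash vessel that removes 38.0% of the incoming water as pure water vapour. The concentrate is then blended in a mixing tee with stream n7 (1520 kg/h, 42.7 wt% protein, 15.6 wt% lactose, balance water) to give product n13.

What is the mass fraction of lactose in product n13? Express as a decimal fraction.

Vapour removed = 0.380×0.532×1910 = 386.13 kg/h; concentrate = 1523.9 kg/h.
lactose reaching the mixer = 212.01 (from concentrate) + 1520×0.156 = 449.13 kg/h.
Product flow = 1523.9 + 1520 = 3043.9 kg/h; lactose fraction = 0.148.

0.148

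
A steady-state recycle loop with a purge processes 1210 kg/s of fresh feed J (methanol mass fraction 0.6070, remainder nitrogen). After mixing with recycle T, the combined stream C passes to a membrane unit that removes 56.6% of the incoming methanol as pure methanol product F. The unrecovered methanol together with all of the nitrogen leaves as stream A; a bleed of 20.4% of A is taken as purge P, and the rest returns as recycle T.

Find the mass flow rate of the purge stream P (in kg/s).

574.9 kg/s

nitrogen enters only via J and leaves only via the purge: 1210×0.393 = 0.204×(nitrogen in A), and the membrane unit passes all nitrogen, so nitrogen in C = nitrogen in A = 2331 kg/s.
methanol in C: m_A = 1210×0.607 + (1−0.204)·(1−0.566)·m_A, so m_A = 734.47/0.6545 = 1122.1 kg/s.
A = (1−0.566)×1122.1 + 2331 = 2818 kg/s.
Purge P = 0.204×2818 = 574.88 kg/s.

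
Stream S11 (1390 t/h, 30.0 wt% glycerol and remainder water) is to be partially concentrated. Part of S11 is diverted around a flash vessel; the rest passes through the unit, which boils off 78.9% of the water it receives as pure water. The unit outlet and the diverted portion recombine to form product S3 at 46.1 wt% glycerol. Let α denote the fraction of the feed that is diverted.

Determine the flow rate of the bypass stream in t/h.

All 1390×0.300 = 417 t/h of glycerol reaches S3, so S3 = 417/0.461 = 904.56 t/h and vapour = 485.44 t/h.
The evaporator receives (1−α)·1390 of feed at 0.700 water and removes 0.789 of that water:
0.789×0.700×(1−α)×1390 = 485.44
(1−α) = 485.44/767.7 = 0.6323;  α = 0.3677.
Bypass flow = 0.3677×1390 = 511.05 t/h.

511 t/h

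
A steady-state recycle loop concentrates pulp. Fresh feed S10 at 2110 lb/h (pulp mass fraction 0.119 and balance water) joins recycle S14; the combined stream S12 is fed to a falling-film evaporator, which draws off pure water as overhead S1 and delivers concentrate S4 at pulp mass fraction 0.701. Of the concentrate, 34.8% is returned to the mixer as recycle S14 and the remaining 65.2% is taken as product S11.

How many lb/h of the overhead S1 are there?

1752 lb/h

Overall pulp balance (none leaves overhead): pulp in fresh feed = pulp in product, i.e. 2110×0.119 = (1−0.348)·S4·0.701.
S4 = 251.09/(0.701×0.652) = 549.37 lb/h.
Recycle S14 = 0.348×549.37 = 191.18 lb/h.
Combined feed S12 = 2110 + 191.18 = 2301.2 lb/h.
Overhead S1 = S12 − S4 = 2301.2 − 549.37 = 1751.8 lb/h.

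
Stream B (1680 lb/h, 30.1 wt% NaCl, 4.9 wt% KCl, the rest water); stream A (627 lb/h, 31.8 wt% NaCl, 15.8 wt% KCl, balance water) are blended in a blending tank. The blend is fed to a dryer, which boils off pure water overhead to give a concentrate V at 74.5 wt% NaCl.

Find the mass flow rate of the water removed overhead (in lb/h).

1361 lb/h

NaCl entering = 1680×0.301 + 627×0.318 = 705.07 lb/h.
All NaCl reports to V, so V = 705.07/0.745 = 946.4 lb/h.
Total feed = 2307 lb/h; overhead = 2307 − 946.4 = 1360.6 lb/h.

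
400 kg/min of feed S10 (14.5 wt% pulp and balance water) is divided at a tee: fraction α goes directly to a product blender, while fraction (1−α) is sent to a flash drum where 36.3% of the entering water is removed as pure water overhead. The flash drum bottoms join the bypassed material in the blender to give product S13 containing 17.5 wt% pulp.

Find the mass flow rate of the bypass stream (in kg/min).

179.1 kg/min

All 400×0.145 = 58 kg/min of pulp reaches S13, so S13 = 58/0.175 = 331.43 kg/min and vapour = 68.571 kg/min.
The evaporator receives (1−α)·400 of feed at 0.855 water and removes 0.363 of that water:
0.363×0.855×(1−α)×400 = 68.571
(1−α) = 68.571/124.15 = 0.5523;  α = 0.4477.
Bypass flow = 0.4477×400 = 179.06 kg/min.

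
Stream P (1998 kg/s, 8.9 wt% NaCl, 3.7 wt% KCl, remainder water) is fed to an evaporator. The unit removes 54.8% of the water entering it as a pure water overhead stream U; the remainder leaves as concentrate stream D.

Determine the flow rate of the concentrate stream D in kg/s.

water entering = 1998×0.874 = 1746.3 kg/s; overhead removed = 0.548×1746.3 = 956.95 kg/s.
Concentrate = 1998 − 956.95 = 1041.1 kg/s.

1041 kg/s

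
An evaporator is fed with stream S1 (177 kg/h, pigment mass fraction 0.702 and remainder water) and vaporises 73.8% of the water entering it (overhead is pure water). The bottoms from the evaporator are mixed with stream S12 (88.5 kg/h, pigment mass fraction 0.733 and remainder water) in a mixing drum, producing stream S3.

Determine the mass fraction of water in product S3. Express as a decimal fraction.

0.165

Vapour removed = 0.738×0.298×177 = 38.927 kg/h; concentrate = 138.07 kg/h.
water reaching the mixer = 13.819 (from concentrate) + 88.5×0.267 = 37.449 kg/h.
Product flow = 138.07 + 88.5 = 226.57 kg/h; water fraction = 0.165.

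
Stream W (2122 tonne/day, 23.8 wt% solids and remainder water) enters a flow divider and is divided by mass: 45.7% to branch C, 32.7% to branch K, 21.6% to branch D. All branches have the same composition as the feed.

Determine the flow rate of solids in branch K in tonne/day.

165.1 tonne/day

Branch K total = 0.327×2122 = 693.89 tonne/day.
solids in K = 0.238×693.89 = 165.15 tonne/day.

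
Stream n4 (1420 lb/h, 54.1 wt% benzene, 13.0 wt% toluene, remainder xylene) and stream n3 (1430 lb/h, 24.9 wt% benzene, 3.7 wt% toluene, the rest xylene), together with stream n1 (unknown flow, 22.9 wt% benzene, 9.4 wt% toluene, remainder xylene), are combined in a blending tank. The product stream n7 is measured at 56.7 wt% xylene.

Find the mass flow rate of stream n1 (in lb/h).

Let n1 be the unknown flow. Total out = 2850 + n1.
xylene balance: 1488.2 + 0.677·n1 = 0.567·(2850 + n1)
(0.677 − 0.567)·n1 = 0.567×2850 − 1488.2 = 127.75
n1 = 127.75 / 0.110 = 1161.4 lb/h

1161 lb/h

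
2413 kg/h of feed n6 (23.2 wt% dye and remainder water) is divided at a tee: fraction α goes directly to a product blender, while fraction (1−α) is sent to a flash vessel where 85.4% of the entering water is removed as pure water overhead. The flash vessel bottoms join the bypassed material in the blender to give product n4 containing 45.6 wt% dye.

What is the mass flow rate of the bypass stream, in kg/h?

All 2413×0.232 = 559.82 kg/h of dye reaches n4, so n4 = 559.82/0.456 = 1227.7 kg/h and vapour = 1185.3 kg/h.
The evaporator receives (1−α)·2413 of feed at 0.768 water and removes 0.854 of that water:
0.854×0.768×(1−α)×2413 = 1185.3
(1−α) = 1185.3/1582.6 = 0.7490;  α = 0.2510.
Bypass flow = 0.2510×2413 = 605.74 kg/h.

605.7 kg/h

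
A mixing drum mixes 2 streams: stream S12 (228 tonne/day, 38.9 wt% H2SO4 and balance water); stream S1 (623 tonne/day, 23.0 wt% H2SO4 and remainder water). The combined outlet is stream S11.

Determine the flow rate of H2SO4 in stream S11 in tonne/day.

H2SO4 out = H2SO4 in = 228×0.389 + 623×0.230 = 231.98 tonne/day.

232 tonne/day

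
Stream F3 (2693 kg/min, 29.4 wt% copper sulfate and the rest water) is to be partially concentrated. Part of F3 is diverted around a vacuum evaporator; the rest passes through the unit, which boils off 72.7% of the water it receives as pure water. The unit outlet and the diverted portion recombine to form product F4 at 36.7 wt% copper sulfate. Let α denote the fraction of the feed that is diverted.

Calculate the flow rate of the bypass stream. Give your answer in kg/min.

All 2693×0.294 = 791.74 kg/min of copper sulfate reaches F4, so F4 = 791.74/0.367 = 2157.3 kg/min and vapour = 535.66 kg/min.
The evaporator receives (1−α)·2693 of feed at 0.706 water and removes 0.727 of that water:
0.727×0.706×(1−α)×2693 = 535.66
(1−α) = 535.66/1382.2 = 0.3875;  α = 0.6125.
Bypass flow = 0.6125×2693 = 1649.4 kg/min.

1649 kg/min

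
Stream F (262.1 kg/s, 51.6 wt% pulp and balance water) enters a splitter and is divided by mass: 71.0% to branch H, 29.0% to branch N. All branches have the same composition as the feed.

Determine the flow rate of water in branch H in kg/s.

90.07 kg/s

Branch H total = 0.710×262.1 = 186.09 kg/s.
water in H = 0.484×186.09 = 90.068 kg/s.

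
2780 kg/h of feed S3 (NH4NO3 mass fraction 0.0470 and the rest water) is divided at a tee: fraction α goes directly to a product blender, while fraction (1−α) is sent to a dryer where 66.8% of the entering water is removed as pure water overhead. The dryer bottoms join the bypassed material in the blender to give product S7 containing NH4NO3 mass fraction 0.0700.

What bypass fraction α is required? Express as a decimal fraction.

All 2780×0.047 = 130.66 kg/h of NH4NO3 reaches S7, so S7 = 130.66/0.070 = 1866.6 kg/h and vapour = 913.43 kg/h.
The evaporator receives (1−α)·2780 of feed at 0.953 water and removes 0.668 of that water:
0.668×0.953×(1−α)×2780 = 913.43
(1−α) = 913.43/1769.8 = 0.5161;  α = 0.4839.

0.484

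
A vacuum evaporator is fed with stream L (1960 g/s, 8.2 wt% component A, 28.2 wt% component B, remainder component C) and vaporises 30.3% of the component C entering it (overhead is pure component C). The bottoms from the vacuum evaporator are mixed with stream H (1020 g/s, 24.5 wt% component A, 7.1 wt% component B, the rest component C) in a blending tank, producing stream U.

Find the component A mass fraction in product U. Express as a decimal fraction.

0.158

Vapour removed = 0.303×0.636×1960 = 377.71 g/s; concentrate = 1582.3 g/s.
component A reaching the mixer = 160.72 (from concentrate) + 1020×0.245 = 410.62 g/s.
Product flow = 1582.3 + 1020 = 2602.3 g/s; component A fraction = 0.158.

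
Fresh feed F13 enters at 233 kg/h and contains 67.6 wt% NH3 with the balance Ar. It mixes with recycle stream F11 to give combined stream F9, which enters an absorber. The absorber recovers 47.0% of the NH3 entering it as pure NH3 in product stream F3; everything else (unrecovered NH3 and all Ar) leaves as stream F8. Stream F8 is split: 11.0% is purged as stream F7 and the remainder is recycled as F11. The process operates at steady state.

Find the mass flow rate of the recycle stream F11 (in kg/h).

Ar enters only via F13 and leaves only via the purge: 233×0.324 = 0.110×(Ar in F8), and the absorber passes all Ar, so Ar in F9 = Ar in F8 = 686.29 kg/h.
NH3 in F9: m_A = 233×0.676 + (1−0.110)·(1−0.470)·m_A, so m_A = 157.51/0.5283 = 298.14 kg/h.
F8 = (1−0.470)×298.14 + 686.29 = 844.31 kg/h.
Recycle F11 = (1−0.110)×844.31 = 751.43 kg/h.

751.4 kg/h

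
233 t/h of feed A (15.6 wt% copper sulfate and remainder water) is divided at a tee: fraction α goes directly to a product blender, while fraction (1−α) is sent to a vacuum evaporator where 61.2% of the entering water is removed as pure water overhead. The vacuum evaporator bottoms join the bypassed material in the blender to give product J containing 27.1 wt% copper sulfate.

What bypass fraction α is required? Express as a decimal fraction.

0.178

All 233×0.156 = 36.348 t/h of copper sulfate reaches J, so J = 36.348/0.271 = 134.13 t/h and vapour = 98.875 t/h.
The evaporator receives (1−α)·233 of feed at 0.844 water and removes 0.612 of that water:
0.612×0.844×(1−α)×233 = 98.875
(1−α) = 98.875/120.35 = 0.8216;  α = 0.1784.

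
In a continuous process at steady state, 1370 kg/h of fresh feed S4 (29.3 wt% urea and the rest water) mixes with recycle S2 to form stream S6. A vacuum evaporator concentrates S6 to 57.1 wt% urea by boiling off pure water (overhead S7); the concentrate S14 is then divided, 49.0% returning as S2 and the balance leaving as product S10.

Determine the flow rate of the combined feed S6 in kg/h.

2045 kg/h

Overall urea balance (none leaves overhead): urea in fresh feed = urea in product, i.e. 1370×0.293 = (1−0.490)·S14·0.571.
S14 = 401.41/(0.571×0.510) = 1378.4 kg/h.
Recycle S2 = 0.490×1378.4 = 675.43 kg/h.
Combined feed S6 = 1370 + 675.43 = 2045.4 kg/h.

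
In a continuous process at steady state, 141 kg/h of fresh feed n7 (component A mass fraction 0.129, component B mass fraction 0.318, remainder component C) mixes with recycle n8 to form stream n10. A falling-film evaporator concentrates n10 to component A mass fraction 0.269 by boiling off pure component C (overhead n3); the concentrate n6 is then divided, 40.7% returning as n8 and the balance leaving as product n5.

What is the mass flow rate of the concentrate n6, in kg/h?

Overall component A balance (none leaves overhead): component A in fresh feed = component A in product, i.e. 141×0.129 = (1−0.407)·n6·0.269.
n6 = 18.189/(0.269×0.593) = 114.03 kg/h.

114 kg/h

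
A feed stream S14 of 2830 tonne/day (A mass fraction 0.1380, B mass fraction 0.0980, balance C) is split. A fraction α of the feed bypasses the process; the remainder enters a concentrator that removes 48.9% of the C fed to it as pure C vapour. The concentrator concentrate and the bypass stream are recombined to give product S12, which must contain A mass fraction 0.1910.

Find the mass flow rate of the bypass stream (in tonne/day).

728 tonne/day

All 2830×0.138 = 390.54 tonne/day of A reaches S12, so S12 = 390.54/0.191 = 2044.7 tonne/day and vapour = 785.29 tonne/day.
The evaporator receives (1−α)·2830 of feed at 0.764 C and removes 0.489 of that C:
0.489×0.764×(1−α)×2830 = 785.29
(1−α) = 785.29/1057.3 = 0.7427;  α = 0.2573.
Bypass flow = 0.2573×2830 = 728.03 tonne/day.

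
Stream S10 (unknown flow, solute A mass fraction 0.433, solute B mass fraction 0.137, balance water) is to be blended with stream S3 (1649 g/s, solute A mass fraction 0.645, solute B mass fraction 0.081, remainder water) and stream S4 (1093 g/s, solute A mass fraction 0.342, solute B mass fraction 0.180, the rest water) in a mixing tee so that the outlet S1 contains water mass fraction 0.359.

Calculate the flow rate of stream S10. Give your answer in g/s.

Let S10 be the unknown flow. Total out = 2742 + S10.
water balance: 974.28 + 0.430·S10 = 0.359·(2742 + S10)
(0.430 − 0.359)·S10 = 0.359×2742 − 974.28 = 10.098
S10 = 10.098 / 0.071 = 142.23 g/s

142.2 g/s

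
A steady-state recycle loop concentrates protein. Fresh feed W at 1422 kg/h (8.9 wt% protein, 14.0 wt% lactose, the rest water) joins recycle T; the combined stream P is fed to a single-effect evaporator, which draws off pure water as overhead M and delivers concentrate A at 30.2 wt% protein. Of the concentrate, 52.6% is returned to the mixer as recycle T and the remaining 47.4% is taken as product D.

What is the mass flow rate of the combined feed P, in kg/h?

1887 kg/h

Overall protein balance (none leaves overhead): protein in fresh feed = protein in product, i.e. 1422×0.089 = (1−0.526)·A·0.302.
A = 126.56/(0.302×0.474) = 884.11 kg/h.
Recycle T = 0.526×884.11 = 465.04 kg/h.
Combined feed P = 1422 + 465.04 = 1887 kg/h.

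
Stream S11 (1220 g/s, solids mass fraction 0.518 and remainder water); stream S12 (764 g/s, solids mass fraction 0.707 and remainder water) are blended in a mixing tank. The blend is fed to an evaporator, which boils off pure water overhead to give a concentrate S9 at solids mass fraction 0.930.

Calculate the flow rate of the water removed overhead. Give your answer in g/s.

723.7 g/s

solids entering = 1220×0.518 + 764×0.707 = 1172.1 g/s.
All solids reports to S9, so S9 = 1172.1/0.930 = 1260.3 g/s.
Total feed = 1984 g/s; overhead = 1984 − 1260.3 = 723.67 g/s.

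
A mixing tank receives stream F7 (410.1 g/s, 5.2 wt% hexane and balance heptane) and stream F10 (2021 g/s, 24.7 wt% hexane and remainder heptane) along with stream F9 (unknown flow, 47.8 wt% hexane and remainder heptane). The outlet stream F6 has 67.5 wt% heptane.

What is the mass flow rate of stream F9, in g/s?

1762 g/s

Let F9 be the unknown flow. Total out = 2431.1 + F9.
heptane balance: 1910.6 + 0.522·F9 = 0.675·(2431.1 + F9)
(0.522 − 0.675)·F9 = 0.675×2431.1 − 1910.6 = -269.6
F9 = -269.6 / -0.153 = 1762.1 g/s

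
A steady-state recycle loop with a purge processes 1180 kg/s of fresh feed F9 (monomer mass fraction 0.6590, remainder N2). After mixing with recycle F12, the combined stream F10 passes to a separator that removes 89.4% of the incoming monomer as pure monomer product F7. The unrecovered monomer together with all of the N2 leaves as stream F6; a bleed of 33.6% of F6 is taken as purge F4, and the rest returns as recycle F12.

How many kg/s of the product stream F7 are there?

747.8 kg/s

monomer in F10: m_A = 1180×0.659 + (1−0.336)·(1−0.894)·m_A, so m_A = 777.62/0.9296 = 836.5 kg/s.
Product F7 = 0.894×836.5 = 747.83 kg/s.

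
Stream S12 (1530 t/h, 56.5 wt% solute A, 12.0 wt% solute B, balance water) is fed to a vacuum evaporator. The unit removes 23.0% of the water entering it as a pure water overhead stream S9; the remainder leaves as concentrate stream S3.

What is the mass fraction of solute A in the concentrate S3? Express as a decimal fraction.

solute A is not removed: 1530×0.565 = 864.45 t/h of solute A enters S3.
water entering = 1530×0.315 = 481.95 t/h; overhead removed = 0.230×481.95 = 110.85 t/h.
Concentrate = 1530 − 110.85 = 1419.2 t/h.
Mass fraction = 864.45/1419.2 = 0.609.

0.609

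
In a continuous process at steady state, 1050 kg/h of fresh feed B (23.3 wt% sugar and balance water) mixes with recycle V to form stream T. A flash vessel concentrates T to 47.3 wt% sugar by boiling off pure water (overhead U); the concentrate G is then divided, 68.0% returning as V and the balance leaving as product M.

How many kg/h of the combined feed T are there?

Overall sugar balance (none leaves overhead): sugar in fresh feed = sugar in product, i.e. 1050×0.233 = (1−0.680)·G·0.473.
G = 244.65/(0.473×0.320) = 1616.3 kg/h.
Recycle V = 0.680×1616.3 = 1099.1 kg/h.
Combined feed T = 1050 + 1099.1 = 2149.1 kg/h.

2149 kg/h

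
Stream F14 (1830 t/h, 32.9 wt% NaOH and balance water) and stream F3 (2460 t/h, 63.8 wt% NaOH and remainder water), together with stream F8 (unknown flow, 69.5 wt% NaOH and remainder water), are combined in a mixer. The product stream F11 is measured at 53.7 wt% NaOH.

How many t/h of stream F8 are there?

Let F8 be the unknown flow. Total out = 4290 + F8.
NaOH balance: 2171.6 + 0.695·F8 = 0.537·(4290 + F8)
(0.695 − 0.537)·F8 = 0.537×4290 − 2171.6 = 132.18
F8 = 132.18 / 0.158 = 836.58 t/h

836.6 t/h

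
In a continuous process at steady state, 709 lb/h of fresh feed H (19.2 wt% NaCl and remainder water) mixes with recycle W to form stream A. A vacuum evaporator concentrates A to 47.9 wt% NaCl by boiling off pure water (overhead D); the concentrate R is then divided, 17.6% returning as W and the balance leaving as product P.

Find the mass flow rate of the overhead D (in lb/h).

424.8 lb/h

Overall NaCl balance (none leaves overhead): NaCl in fresh feed = NaCl in product, i.e. 709×0.192 = (1−0.176)·R·0.479.
R = 136.13/(0.479×0.824) = 344.89 lb/h.
Recycle W = 0.176×344.89 = 60.701 lb/h.
Combined feed A = 709 + 60.701 = 769.7 lb/h.
Overhead D = A − R = 769.7 − 344.89 = 424.81 lb/h.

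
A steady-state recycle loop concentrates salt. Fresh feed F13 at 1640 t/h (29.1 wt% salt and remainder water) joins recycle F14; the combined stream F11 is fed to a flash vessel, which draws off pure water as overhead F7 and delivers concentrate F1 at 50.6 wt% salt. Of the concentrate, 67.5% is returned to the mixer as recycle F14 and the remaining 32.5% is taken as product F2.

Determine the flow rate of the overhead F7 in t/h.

696.8 t/h

Overall salt balance (none leaves overhead): salt in fresh feed = salt in product, i.e. 1640×0.291 = (1−0.675)·F1·0.506.
F1 = 477.24/(0.506×0.325) = 2902 t/h.
Recycle F14 = 0.675×2902 = 1958.9 t/h.
Combined feed F11 = 1640 + 1958.9 = 3598.9 t/h.
Overhead F7 = F11 − F1 = 3598.9 − 2902 = 696.84 t/h.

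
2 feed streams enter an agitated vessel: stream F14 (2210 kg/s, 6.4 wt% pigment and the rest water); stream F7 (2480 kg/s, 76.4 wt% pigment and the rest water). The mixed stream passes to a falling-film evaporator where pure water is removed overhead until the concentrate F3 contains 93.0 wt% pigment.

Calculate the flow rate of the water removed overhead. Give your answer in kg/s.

pigment entering = 2210×0.064 + 2480×0.764 = 2036.2 kg/s.
All pigment reports to F3, so F3 = 2036.2/0.930 = 2189.4 kg/s.
Total feed = 4690 kg/s; overhead = 4690 − 2189.4 = 2500.6 kg/s.

2501 kg/s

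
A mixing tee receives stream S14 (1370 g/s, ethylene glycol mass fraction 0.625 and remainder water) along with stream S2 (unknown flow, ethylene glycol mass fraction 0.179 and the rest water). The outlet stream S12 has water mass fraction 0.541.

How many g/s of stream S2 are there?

812.2 g/s

Let S2 be the unknown flow. Total out = 1370 + S2.
water balance: 513.75 + 0.821·S2 = 0.541·(1370 + S2)
(0.821 − 0.541)·S2 = 0.541×1370 − 513.75 = 227.42
S2 = 227.42 / 0.280 = 812.21 g/s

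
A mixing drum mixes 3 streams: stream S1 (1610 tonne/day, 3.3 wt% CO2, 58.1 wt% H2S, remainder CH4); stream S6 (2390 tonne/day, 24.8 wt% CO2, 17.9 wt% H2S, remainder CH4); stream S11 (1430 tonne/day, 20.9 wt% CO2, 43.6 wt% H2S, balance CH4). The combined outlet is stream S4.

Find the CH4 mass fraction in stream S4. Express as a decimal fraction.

0.460

Total flow out = 1610 + 2390 + 1430 = 5430 tonne/day.
CH4 in = 1610×0.386 + 2390×0.573 + 1430×0.355 = 2498.6 tonne/day.
CH4 mass fraction in S4 = 2498.6/5430 = 0.460.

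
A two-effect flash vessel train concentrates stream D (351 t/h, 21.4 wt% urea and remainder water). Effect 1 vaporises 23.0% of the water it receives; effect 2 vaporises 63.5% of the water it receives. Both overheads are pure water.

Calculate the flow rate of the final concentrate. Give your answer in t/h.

water in feed = 351×0.786 = 275.89 t/h.
After stage 1: water left = (1−0.230)×275.89 = 212.43; stream total = 287.55 t/h.
After stage 2: water left = (1−0.635)×212.43 = 77.538; final concentrate = 152.65 t/h.

152.7 t/h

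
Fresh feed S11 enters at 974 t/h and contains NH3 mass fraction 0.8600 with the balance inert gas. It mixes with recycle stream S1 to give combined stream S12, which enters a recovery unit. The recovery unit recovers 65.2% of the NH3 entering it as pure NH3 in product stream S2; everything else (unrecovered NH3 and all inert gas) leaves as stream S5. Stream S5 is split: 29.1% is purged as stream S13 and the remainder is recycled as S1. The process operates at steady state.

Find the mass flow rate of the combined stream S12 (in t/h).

inert gas enters only via S11 and leaves only via the purge: 974×0.140 = 0.291×(inert gas in S5), and the recovery unit passes all inert gas, so inert gas in S12 = inert gas in S5 = 468.59 t/h.
NH3 in S12: m_A = 974×0.860 + (1−0.291)·(1−0.652)·m_A, so m_A = 837.64/0.7533 = 1112 t/h.
S12 = 1112 + 468.59 = 1580.6 t/h.

1581 t/h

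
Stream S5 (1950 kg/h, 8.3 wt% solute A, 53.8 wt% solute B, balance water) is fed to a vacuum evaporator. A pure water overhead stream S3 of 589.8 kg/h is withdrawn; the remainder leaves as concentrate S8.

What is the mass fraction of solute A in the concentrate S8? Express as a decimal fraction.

0.1190

solute A is not removed: 1950×0.083 = 161.85 kg/h of solute A enters S8.
Concentrate = 1950 − 589.8 = 1360.2 kg/h.
Mass fraction = 161.85/1360.2 = 0.1190.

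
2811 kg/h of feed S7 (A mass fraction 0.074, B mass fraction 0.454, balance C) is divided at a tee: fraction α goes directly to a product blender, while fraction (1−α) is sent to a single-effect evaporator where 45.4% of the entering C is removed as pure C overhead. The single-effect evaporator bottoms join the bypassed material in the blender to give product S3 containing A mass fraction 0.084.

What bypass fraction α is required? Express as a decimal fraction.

0.444

All 2811×0.074 = 208.01 kg/h of A reaches S3, so S3 = 208.01/0.084 = 2476.4 kg/h and vapour = 334.64 kg/h.
The evaporator receives (1−α)·2811 of feed at 0.472 C and removes 0.454 of that C:
0.454×0.472×(1−α)×2811 = 334.64
(1−α) = 334.64/602.36 = 0.5555;  α = 0.4445.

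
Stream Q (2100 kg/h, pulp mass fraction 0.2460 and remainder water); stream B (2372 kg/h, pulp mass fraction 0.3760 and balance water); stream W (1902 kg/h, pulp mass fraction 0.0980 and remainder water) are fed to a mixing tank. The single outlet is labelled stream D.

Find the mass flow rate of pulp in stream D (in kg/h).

pulp out = pulp in = 2100×0.246 + 2372×0.376 + 1902×0.098 = 1594.9 kg/h.

1595 kg/h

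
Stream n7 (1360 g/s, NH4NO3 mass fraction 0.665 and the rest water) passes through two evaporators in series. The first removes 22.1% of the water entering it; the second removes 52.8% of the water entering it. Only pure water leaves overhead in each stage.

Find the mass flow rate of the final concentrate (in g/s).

water in feed = 1360×0.335 = 455.6 g/s.
After stage 1: water left = (1−0.221)×455.6 = 354.91; stream total = 1259.3 g/s.
After stage 2: water left = (1−0.528)×354.91 = 167.52; final concentrate = 1071.9 g/s.

1072 g/s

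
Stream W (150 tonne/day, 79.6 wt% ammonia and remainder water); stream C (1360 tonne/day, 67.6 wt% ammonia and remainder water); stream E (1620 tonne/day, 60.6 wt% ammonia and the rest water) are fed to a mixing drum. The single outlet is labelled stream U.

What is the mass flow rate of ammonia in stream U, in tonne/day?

2020 tonne/day

ammonia out = ammonia in = 150×0.796 + 1360×0.676 + 1620×0.606 = 2020.5 tonne/day.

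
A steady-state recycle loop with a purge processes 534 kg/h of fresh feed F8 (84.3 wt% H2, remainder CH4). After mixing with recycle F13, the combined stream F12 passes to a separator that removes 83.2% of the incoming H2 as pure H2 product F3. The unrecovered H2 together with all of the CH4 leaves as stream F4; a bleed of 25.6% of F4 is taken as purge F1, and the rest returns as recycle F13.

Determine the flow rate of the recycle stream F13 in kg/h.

308 kg/h

CH4 enters only via F8 and leaves only via the purge: 534×0.157 = 0.256×(CH4 in F4), and the separator passes all CH4, so CH4 in F12 = CH4 in F4 = 327.49 kg/h.
H2 in F12: m_A = 534×0.843 + (1−0.256)·(1−0.832)·m_A, so m_A = 450.16/0.8750 = 514.47 kg/h.
F4 = (1−0.832)×514.47 + 327.49 = 413.92 kg/h.
Recycle F13 = (1−0.256)×413.92 = 307.96 kg/h.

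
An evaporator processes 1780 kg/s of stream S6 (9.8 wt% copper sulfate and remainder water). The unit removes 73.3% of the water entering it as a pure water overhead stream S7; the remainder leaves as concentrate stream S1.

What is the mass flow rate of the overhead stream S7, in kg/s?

1177 kg/s

water entering = 1780×0.902 = 1605.6 kg/s; overhead removed = 0.733×1605.6 = 1176.9 kg/s.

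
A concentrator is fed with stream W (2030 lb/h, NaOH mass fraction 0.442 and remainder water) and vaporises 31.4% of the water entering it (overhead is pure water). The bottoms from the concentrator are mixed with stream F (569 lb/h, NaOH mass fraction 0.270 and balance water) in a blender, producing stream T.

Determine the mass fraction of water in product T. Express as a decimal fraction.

Vapour removed = 0.314×0.558×2030 = 355.68 lb/h; concentrate = 1674.3 lb/h.
water reaching the mixer = 777.06 (from concentrate) + 569×0.730 = 1192.4 lb/h.
Product flow = 1674.3 + 569 = 2243.3 lb/h; water fraction = 0.532.

0.532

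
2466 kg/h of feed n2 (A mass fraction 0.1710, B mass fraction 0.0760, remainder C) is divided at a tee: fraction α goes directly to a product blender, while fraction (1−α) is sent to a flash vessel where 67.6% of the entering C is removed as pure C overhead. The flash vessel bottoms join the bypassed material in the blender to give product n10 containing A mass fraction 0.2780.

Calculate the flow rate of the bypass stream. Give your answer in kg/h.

All 2466×0.171 = 421.69 kg/h of A reaches n10, so n10 = 421.69/0.278 = 1516.9 kg/h and vapour = 949.14 kg/h.
The evaporator receives (1−α)·2466 of feed at 0.753 C and removes 0.676 of that C:
0.676×0.753×(1−α)×2466 = 949.14
(1−α) = 949.14/1255.3 = 0.7561;  α = 0.2439.
Bypass flow = 0.2439×2466 = 601.38 kg/h.

601.4 kg/h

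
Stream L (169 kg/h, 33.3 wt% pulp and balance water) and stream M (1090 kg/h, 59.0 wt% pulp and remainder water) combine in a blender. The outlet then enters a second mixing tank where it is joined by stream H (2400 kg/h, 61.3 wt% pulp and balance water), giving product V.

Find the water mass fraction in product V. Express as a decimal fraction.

Overall, product flow = 3659 kg/h.
water in = 169×0.667 + 1090×0.410 + 2400×0.387 = 1488.4 kg/h.
water fraction in V = 0.407.

0.407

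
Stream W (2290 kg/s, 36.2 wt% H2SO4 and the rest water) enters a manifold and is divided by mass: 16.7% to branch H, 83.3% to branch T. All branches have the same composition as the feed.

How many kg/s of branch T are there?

1908 kg/s

Branch T flow = 0.833×2290 = 1907.6 kg/s.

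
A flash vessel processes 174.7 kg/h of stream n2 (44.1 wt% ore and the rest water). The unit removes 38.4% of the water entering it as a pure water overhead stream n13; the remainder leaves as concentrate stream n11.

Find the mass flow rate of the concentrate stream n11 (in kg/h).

137.2 kg/h

water entering = 174.7×0.559 = 97.657 kg/h; overhead removed = 0.384×97.657 = 37.5 kg/h.
Concentrate = 174.7 − 37.5 = 137.2 kg/h.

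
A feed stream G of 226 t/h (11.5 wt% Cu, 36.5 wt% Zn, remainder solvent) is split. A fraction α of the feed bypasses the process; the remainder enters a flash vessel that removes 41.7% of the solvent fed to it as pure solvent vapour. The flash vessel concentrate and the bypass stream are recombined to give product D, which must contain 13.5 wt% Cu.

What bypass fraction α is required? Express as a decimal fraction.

All 226×0.115 = 25.99 t/h of Cu reaches D, so D = 25.99/0.135 = 192.52 t/h and vapour = 33.481 t/h.
The evaporator receives (1−α)·226 of feed at 0.520 solvent and removes 0.417 of that solvent:
0.417×0.520×(1−α)×226 = 33.481
(1−α) = 33.481/49.006 = 0.6832;  α = 0.3168.

0.317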